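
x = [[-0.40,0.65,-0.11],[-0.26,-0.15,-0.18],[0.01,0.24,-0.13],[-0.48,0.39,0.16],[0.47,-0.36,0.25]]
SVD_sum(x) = [[-0.51, 0.55, -0.1], [-0.06, 0.07, -0.01], [-0.12, 0.14, -0.03], [-0.39, 0.43, -0.08], [0.41, -0.45, 0.08]] + [[0.07, 0.08, 0.06], [-0.20, -0.21, -0.17], [0.05, 0.06, 0.05], [0.03, 0.03, 0.03], [0.1, 0.11, 0.09]] + [[0.04, 0.02, -0.07], [-0.0, -0.00, 0.01], [0.08, 0.05, -0.15], [-0.12, -0.07, 0.22], [-0.04, -0.02, 0.08]]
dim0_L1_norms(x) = [1.62, 1.79, 0.83]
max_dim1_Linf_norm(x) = 0.65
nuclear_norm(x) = 1.90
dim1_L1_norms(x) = [1.16, 0.59, 0.38, 1.03, 1.08]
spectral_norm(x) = 1.15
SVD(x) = [[-0.66, -0.29, -0.24], [-0.08, 0.82, 0.02], [-0.16, -0.22, -0.53], [-0.51, -0.12, 0.76], [0.53, -0.42, 0.27]] @ diag([1.1540512912094116, 0.4124888838144474, 0.3328941843700508]) @ [[0.67, -0.73, 0.14],[-0.58, -0.63, -0.51],[-0.46, -0.26, 0.85]]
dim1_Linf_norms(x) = [0.65, 0.26, 0.24, 0.48, 0.47]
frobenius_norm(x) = 1.27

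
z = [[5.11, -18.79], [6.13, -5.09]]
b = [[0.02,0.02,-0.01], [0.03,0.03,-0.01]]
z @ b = [[-0.46,  -0.46,  0.14], [-0.03,  -0.03,  -0.01]]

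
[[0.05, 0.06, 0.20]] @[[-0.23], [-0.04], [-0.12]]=[[-0.04]]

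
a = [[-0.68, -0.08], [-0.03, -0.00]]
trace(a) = -0.68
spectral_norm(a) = 0.69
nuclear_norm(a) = 0.69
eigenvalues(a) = [-0.68, 0.0]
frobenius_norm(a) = 0.69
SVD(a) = [[-1.00, -0.04], [-0.04, 1.00]] @ diag([0.6853376806605063, 0.003501923311274754]) @ [[0.99, 0.12], [-0.12, 0.99]]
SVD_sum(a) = [[-0.68,  -0.08], [-0.03,  -0.00]] + [[0.00, -0.0],[-0.00, 0.0]]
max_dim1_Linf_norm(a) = 0.68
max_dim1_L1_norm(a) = 0.76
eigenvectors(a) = [[-1.0, 0.12], [-0.04, -0.99]]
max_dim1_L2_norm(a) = 0.68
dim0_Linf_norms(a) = [0.68, 0.08]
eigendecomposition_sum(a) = [[-0.68, -0.08], [-0.03, -0.0]] + [[0.0, -0.0],[-0.00, 0.0]]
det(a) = -0.00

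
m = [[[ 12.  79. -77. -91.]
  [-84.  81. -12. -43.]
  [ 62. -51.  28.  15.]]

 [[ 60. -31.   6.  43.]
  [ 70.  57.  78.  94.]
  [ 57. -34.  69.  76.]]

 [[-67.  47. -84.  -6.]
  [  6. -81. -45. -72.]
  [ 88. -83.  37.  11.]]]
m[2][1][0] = 6.0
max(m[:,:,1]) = 81.0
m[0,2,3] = 15.0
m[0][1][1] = 81.0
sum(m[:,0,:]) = -109.0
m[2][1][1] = -81.0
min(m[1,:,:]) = -34.0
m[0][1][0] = -84.0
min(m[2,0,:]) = -84.0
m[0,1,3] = -43.0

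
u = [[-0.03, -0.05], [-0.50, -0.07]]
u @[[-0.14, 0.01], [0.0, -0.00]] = [[0.00, -0.00], [0.07, -0.0]]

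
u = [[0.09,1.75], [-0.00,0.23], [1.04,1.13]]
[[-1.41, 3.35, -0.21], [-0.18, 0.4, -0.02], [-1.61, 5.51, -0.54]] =u @ [[-0.71, 3.41, -0.41], [-0.77, 1.74, -0.1]]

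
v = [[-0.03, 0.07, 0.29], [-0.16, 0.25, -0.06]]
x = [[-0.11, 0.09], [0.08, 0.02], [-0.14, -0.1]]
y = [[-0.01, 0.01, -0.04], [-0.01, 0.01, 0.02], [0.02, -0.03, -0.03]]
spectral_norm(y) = 0.06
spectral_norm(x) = 0.20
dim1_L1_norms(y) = [0.06, 0.04, 0.08]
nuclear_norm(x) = 0.33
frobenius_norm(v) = 0.43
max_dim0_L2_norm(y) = 0.05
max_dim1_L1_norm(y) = 0.08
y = x @ v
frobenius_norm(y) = 0.07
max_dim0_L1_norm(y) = 0.09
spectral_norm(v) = 0.31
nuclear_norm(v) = 0.60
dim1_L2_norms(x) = [0.14, 0.08, 0.17]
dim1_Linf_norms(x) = [0.11, 0.08, 0.14]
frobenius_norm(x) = 0.24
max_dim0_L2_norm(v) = 0.3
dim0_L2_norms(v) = [0.16, 0.26, 0.3]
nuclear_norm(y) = 0.10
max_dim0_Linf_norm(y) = 0.04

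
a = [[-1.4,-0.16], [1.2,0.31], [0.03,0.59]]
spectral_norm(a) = 1.88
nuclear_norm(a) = 2.47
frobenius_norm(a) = 1.97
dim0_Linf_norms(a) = [1.4, 0.59]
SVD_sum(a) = [[-1.38, -0.28], [1.21, 0.24], [0.14, 0.03]] + [[-0.02, 0.12], [-0.01, 0.07], [-0.11, 0.56]]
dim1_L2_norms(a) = [1.41, 1.24, 0.59]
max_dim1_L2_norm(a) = 1.41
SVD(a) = [[-0.75, -0.2], [0.66, -0.11], [0.08, -0.97]] @ diag([1.877286964570274, 0.5886371145744436]) @ [[0.98, 0.2],[0.20, -0.98]]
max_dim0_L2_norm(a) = 1.84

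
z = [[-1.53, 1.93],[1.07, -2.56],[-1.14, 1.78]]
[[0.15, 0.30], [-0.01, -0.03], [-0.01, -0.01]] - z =[[1.68, -1.63],[-1.08, 2.53],[1.13, -1.79]]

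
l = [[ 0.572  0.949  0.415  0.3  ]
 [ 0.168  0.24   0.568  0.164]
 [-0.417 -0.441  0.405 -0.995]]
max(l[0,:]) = 0.949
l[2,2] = 0.405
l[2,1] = -0.441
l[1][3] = 0.164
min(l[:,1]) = -0.441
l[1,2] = 0.568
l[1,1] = 0.24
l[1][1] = 0.24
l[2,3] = -0.995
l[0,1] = 0.949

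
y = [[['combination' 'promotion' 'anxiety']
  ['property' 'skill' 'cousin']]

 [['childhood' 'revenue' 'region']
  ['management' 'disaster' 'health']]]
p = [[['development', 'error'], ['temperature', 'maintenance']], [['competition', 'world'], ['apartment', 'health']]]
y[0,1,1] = 'skill'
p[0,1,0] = 'temperature'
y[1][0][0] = 'childhood'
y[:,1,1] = ['skill', 'disaster']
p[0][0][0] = 'development'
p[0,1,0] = 'temperature'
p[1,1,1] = 'health'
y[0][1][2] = 'cousin'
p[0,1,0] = 'temperature'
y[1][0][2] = 'region'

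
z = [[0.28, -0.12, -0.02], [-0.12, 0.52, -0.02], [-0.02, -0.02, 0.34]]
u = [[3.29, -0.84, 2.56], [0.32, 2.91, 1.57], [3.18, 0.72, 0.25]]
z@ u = [[0.82,-0.60,0.52], [-0.29,1.6,0.50], [1.01,0.2,0.0]]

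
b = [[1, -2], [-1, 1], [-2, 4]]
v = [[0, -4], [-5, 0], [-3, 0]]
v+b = [[1, -6], [-6, 1], [-5, 4]]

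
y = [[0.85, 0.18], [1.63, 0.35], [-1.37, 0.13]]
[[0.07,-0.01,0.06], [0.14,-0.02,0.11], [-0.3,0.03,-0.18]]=y @ [[0.18, -0.02, 0.11],[-0.44, 0.04, -0.20]]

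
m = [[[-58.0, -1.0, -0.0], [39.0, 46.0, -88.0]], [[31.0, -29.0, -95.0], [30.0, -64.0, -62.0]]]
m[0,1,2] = -88.0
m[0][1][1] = 46.0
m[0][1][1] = 46.0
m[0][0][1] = -1.0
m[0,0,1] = -1.0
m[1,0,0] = 31.0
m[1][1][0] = 30.0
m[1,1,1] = -64.0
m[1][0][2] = -95.0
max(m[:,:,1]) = 46.0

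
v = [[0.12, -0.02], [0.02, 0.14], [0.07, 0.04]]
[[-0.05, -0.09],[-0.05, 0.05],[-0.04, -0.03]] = v @ [[-0.47, -0.70], [-0.28, 0.46]]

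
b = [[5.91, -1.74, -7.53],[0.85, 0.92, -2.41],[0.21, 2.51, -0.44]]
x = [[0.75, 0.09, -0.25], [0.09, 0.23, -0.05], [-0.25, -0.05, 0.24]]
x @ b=[[4.46, -1.85, -5.75], [0.72, -0.07, -1.21], [-1.47, 0.99, 1.9]]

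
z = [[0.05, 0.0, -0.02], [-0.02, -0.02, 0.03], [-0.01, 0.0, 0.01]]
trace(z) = 0.04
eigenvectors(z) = [[0.00, 0.92, 0.33], [1.0, -0.33, 0.60], [0.00, -0.21, 0.73]]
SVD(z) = [[-0.80, -0.57, 0.16], [0.56, -0.82, -0.14], [0.21, -0.02, 0.98]] @ diag([0.06476141705170495, 0.024319661652938245, 0.003809582462914135]) @ [[-0.82, -0.17, 0.54], [-0.5, 0.67, -0.55], [0.27, 0.72, 0.64]]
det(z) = -0.00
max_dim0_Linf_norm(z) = 0.05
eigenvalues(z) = [-0.02, 0.05, 0.01]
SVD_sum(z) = [[0.04,0.01,-0.03],[-0.03,-0.01,0.02],[-0.01,-0.0,0.01]] + [[0.01, -0.01, 0.01], [0.01, -0.01, 0.01], [0.0, -0.0, 0.00]] + [[0.00, 0.00, 0.0], [-0.0, -0.0, -0.00], [0.00, 0.0, 0.0]]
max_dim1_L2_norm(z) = 0.05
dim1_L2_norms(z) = [0.05, 0.04, 0.01]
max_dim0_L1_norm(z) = 0.08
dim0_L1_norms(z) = [0.08, 0.02, 0.06]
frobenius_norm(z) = 0.07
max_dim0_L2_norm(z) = 0.05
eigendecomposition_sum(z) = [[-0.0,-0.00,-0.00], [-0.0,-0.02,0.02], [-0.0,-0.0,-0.0]] + [[0.05, 0.00, -0.02], [-0.02, 0.00, 0.01], [-0.01, 0.0, 0.01]] + [[0.0, 0.00, 0.0],[0.00, 0.00, 0.0],[0.0, 0.0, 0.0]]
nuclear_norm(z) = 0.09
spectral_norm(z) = 0.06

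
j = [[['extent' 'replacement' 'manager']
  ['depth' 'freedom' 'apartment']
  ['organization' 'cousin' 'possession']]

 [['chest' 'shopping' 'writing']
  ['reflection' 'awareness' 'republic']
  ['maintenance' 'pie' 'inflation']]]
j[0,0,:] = ['extent', 'replacement', 'manager']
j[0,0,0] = 'extent'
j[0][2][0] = 'organization'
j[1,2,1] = 'pie'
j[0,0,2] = 'manager'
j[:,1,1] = ['freedom', 'awareness']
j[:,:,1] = [['replacement', 'freedom', 'cousin'], ['shopping', 'awareness', 'pie']]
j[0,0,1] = 'replacement'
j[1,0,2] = 'writing'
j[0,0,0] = 'extent'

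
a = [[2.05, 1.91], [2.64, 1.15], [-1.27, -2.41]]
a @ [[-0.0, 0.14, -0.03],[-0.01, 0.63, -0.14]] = [[-0.02, 1.49, -0.33], [-0.01, 1.09, -0.24], [0.02, -1.7, 0.38]]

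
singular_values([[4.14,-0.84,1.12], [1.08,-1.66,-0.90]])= [4.54, 1.8]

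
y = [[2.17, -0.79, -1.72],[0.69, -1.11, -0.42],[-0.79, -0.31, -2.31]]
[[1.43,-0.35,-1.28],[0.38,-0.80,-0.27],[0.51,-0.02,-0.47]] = y @ [[0.39, 0.04, -0.36], [0.04, 0.79, -0.11], [-0.36, -0.11, 0.34]]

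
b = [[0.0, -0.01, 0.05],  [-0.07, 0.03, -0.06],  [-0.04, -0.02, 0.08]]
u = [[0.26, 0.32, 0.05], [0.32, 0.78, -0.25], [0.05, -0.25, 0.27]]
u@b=[[-0.02, 0.01, -0.00], [-0.04, 0.03, -0.05], [0.01, -0.01, 0.04]]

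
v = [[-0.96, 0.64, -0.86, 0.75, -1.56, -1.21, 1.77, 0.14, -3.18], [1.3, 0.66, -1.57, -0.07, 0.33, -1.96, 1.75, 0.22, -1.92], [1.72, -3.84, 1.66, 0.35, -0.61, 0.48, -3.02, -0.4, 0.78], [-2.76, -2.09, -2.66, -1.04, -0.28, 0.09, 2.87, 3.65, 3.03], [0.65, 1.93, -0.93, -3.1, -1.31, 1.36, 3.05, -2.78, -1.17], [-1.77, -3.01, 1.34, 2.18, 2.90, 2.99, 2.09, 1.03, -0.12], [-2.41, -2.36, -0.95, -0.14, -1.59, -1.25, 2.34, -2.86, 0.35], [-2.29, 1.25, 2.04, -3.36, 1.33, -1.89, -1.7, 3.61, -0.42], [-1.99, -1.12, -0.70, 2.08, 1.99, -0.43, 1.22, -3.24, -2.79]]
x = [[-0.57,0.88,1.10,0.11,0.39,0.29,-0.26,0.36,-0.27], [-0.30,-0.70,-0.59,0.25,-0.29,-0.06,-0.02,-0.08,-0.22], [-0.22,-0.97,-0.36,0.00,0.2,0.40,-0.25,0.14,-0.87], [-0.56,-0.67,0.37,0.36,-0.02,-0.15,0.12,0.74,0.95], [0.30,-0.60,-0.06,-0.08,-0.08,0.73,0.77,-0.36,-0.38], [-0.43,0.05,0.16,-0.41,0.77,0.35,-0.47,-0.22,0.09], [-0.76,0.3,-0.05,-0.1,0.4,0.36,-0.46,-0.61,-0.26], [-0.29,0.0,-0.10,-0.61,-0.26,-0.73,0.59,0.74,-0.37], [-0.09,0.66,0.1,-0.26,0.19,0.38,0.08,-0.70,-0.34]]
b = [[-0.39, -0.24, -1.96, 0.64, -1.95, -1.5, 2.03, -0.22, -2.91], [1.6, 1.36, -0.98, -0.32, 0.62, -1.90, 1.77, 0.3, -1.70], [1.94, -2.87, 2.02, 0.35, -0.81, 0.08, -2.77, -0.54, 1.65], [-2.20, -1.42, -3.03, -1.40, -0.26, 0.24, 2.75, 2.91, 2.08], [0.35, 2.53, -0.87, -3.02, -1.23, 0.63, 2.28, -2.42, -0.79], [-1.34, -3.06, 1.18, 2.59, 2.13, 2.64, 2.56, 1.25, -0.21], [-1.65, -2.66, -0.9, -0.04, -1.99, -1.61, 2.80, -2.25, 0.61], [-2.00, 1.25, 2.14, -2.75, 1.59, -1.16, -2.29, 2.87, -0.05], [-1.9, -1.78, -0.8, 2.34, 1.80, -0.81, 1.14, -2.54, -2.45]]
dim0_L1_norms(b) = [13.37, 17.17, 13.88, 13.45, 12.38, 10.57, 20.39, 15.3, 12.45]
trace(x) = -1.06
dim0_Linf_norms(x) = [0.76, 0.97, 1.1, 0.61, 0.77, 0.73, 0.77, 0.74, 0.95]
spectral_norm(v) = 9.01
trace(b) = 6.22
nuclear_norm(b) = 43.48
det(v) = -521683.17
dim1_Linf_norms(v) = [3.18, 1.96, 3.84, 3.65, 3.1, 3.01, 2.86, 3.61, 3.24]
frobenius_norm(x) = 4.11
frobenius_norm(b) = 16.42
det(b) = -294893.02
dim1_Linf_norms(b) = [2.91, 1.9, 2.87, 3.03, 3.02, 3.06, 2.8, 2.87, 2.54]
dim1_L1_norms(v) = [11.07, 9.78, 12.86, 18.47, 16.28, 17.43, 14.25, 17.89, 15.56]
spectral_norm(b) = 9.06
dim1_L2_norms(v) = [4.45, 3.92, 5.57, 7.14, 6.05, 6.44, 5.49, 6.61, 5.83]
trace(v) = 5.16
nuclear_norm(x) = 10.15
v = x + b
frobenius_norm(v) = 17.41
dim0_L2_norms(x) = [1.31, 1.88, 1.37, 0.91, 1.07, 1.32, 1.23, 1.51, 1.5]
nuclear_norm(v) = 46.46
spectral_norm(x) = 2.35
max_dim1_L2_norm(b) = 6.24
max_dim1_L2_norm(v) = 7.14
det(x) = 0.00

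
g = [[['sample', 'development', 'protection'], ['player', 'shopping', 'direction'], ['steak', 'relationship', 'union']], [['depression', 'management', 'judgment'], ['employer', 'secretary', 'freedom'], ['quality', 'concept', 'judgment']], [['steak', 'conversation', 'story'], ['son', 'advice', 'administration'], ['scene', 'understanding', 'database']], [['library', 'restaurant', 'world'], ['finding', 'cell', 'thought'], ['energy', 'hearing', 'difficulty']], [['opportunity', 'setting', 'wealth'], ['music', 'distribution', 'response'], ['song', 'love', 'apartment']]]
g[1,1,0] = 'employer'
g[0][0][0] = 'sample'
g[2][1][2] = 'administration'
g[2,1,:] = ['son', 'advice', 'administration']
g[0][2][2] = 'union'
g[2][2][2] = 'database'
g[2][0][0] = 'steak'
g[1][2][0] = 'quality'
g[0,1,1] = 'shopping'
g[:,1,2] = ['direction', 'freedom', 'administration', 'thought', 'response']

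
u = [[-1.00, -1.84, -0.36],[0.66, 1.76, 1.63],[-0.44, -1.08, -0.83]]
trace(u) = -0.07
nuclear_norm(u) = 4.36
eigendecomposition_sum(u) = [[-0.49+0.06j,  -0.95+0.81j,  -0.25+1.80j], [0.32+0.15j,  (0.9-0.13j),  (0.85-1.01j)], [(-0.22-0.06j),  -0.55+0.17j,  (-0.43+0.72j)]] + [[-0.49-0.06j, (-0.95-0.81j), (-0.25-1.8j)], [0.32-0.15j, 0.90+0.13j, (0.85+1.01j)], [(-0.22+0.06j), -0.55-0.17j, -0.43-0.72j]] + [[(-0.02-0j), (0.06-0j), (0.13-0j)], [0.01+0.00j, -0.04+0.00j, -0.08+0.00j], [-0.00-0.00j, (0.01-0j), (0.03-0j)]]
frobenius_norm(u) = 3.57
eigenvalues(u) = [(-0.02+0.65j), (-0.02-0.65j), (-0.02+0j)]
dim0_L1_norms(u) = [2.1, 4.68, 2.82]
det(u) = -0.01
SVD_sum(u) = [[-0.71, -1.59, -0.98], [0.86, 1.94, 1.2], [-0.5, -1.13, -0.7]] + [[-0.29, -0.25, 0.62],[-0.20, -0.18, 0.43],[0.06, 0.05, -0.13]] + [[-0.00, 0.0, -0.00], [0.0, -0.00, 0.0], [0.0, -0.0, 0.00]]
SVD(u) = [[-0.58, -0.81, -0.11],[0.70, -0.56, 0.43],[-0.41, 0.17, 0.90]] @ diag([3.4547365110216823, 0.9049780354450176, 0.003224093022064101]) @ [[0.35, 0.8, 0.49], [0.40, 0.35, -0.85], [0.85, -0.5, 0.2]]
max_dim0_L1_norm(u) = 4.68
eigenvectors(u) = [[(0.76+0j),(0.76-0j),-0.85+0.00j], [-0.47-0.30j,-0.47+0.30j,0.49+0.00j], [(0.32+0.14j),0.32-0.14j,(-0.19+0j)]]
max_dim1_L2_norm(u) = 2.49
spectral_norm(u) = 3.45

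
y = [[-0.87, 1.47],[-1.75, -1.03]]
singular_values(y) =[2.03, 1.71]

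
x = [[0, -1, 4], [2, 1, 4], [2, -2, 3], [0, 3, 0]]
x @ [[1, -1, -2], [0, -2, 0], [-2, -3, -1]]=[[-8, -10, -4], [-6, -16, -8], [-4, -7, -7], [0, -6, 0]]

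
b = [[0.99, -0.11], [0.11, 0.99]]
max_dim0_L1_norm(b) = 1.1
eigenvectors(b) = [[(0.71+0j), 0.71-0.00j],[0.00-0.71j, 0.71j]]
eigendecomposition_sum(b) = [[0.50+0.05j, (-0.06+0.5j)], [0.05-0.49j, 0.50+0.05j]] + [[(0.5-0.05j), (-0.06-0.5j)], [(0.05+0.49j), 0.50-0.05j]]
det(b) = 0.99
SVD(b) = [[-0.99,-0.11], [-0.11,0.99]] @ diag([0.9960923651951158, 0.9960923651951158]) @ [[-1.0, -0.00], [0.0, 1.00]]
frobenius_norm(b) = 1.41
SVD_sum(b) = [[0.99, 0.0], [0.11, 0.0]] + [[0.00, -0.11], [0.0, 0.99]]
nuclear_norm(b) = 1.99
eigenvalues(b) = [(0.99+0.11j), (0.99-0.11j)]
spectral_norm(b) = 1.00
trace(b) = 1.98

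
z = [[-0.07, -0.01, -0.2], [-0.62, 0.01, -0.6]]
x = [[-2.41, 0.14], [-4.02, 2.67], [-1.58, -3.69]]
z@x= [[0.52,  0.70], [2.40,  2.15]]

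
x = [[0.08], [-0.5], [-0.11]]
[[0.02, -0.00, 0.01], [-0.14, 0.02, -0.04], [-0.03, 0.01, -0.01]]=x@[[0.29, -0.05, 0.08]]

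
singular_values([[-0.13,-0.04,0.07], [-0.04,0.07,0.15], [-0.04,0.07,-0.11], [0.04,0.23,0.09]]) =[0.28, 0.2, 0.12]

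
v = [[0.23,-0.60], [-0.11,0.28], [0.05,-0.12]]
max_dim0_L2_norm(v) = 0.67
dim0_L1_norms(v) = [0.39, 1.0]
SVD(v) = [[-0.89, -0.37], [0.42, -0.43], [-0.18, 0.83]] @ diag([0.7213063001221152, 0.004149867967203945]) @ [[-0.36,0.93],[0.93,0.36]]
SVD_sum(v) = [[0.23, -0.60], [-0.11, 0.28], [0.05, -0.12]] + [[-0.0, -0.0], [-0.00, -0.0], [0.0, 0.00]]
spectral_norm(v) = 0.72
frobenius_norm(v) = 0.72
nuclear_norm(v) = 0.73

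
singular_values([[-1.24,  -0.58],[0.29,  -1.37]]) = [1.53, 1.22]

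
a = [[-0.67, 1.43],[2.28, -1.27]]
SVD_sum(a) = [[-1.11, 0.86], [2.04, -1.58]] + [[0.44,  0.57],[0.24,  0.31]]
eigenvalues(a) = [0.86, -2.8]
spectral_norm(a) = 2.94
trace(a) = -1.94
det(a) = -2.41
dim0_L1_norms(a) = [2.95, 2.7]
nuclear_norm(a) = 3.76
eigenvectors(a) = [[0.68, -0.56], [0.73, 0.83]]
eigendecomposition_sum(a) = [[0.50,0.34], [0.54,0.36]] + [[-1.17, 1.09], [1.74, -1.63]]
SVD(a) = [[-0.48, 0.88], [0.88, 0.48]] @ diag([2.9381229533451085, 0.8200814051218444]) @ [[0.79,-0.61],[0.61,0.79]]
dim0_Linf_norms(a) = [2.28, 1.43]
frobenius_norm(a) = 3.05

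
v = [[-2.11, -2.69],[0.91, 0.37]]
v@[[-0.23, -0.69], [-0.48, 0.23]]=[[1.78, 0.84], [-0.39, -0.54]]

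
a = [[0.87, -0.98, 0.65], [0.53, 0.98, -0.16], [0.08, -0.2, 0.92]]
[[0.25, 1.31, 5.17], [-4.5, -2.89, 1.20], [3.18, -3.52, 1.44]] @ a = [[1.33, 0.0, 4.71], [-5.35, 1.34, -1.36], [1.02, -6.85, 3.96]]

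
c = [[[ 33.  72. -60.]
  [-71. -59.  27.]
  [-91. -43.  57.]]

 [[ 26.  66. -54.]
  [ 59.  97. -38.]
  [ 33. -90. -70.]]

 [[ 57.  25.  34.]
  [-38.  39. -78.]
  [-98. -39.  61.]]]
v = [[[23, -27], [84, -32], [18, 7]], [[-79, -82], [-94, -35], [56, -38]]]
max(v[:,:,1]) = 7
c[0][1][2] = 27.0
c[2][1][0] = -38.0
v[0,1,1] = -32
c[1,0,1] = 66.0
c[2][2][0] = -98.0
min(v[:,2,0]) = 18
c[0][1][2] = 27.0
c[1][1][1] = 97.0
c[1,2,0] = 33.0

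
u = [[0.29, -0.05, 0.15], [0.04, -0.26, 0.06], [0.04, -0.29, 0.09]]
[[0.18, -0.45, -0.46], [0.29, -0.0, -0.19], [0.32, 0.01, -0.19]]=u @[[0.49, -1.7, -1.88],[-1.07, -0.19, 0.62],[-0.11, 0.25, 0.76]]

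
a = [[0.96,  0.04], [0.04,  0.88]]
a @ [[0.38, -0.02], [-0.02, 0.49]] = [[0.36, 0.0], [-0.00, 0.43]]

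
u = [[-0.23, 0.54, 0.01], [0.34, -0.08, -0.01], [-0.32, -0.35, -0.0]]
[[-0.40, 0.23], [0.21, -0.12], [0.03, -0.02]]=u@[[0.48,-0.28], [-0.53,0.31], [-0.19,-0.01]]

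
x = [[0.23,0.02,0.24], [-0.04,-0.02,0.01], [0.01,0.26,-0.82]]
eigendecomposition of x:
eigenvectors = [[0.99, 0.37, -0.22], [-0.17, -0.89, -0.02], [-0.03, -0.28, 0.98]]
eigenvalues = [0.22, -0.0, -0.83]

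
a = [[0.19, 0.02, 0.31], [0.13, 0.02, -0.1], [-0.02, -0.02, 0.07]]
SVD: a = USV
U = [[-0.99,-0.11,-0.11], [0.07,-0.94,0.32], [-0.14,0.31,0.94]]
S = [0.37, 0.17, 0.01]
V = [[-0.48, -0.04, -0.88], [-0.86, -0.16, 0.48], [0.16, -0.99, -0.04]]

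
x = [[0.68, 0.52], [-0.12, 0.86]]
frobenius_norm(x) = 1.22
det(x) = 0.65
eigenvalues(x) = [(0.77+0.23j), (0.77-0.23j)]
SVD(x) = [[0.7,0.72], [0.72,-0.7]] @ diag([1.0531636306519319, 0.6145293866627056]) @ [[0.37, 0.93], [0.93, -0.37]]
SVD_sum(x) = [[0.27,0.68], [0.28,0.70]] + [[0.41, -0.16], [-0.40, 0.16]]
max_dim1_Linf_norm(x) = 0.86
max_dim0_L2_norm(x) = 1.0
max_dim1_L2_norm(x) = 0.87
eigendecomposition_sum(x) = [[(0.34+0.27j),0.26-0.86j],[-0.06+0.20j,(0.43-0.03j)]] + [[0.34-0.27j,0.26+0.86j], [-0.06-0.20j,0.43+0.03j]]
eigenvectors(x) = [[(0.9+0j), 0.90-0.00j], [0.16+0.40j, (0.16-0.4j)]]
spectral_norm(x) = 1.05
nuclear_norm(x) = 1.67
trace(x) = 1.54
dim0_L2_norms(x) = [0.69, 1.0]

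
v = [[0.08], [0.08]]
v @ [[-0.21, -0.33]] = [[-0.02, -0.03], [-0.02, -0.03]]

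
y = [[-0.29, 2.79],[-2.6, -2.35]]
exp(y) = [[-0.15, 0.18],  [-0.17, -0.28]]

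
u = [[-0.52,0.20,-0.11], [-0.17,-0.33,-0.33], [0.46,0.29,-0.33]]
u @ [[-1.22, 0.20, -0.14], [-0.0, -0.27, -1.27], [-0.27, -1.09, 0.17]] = [[0.66, -0.04, -0.2], [0.30, 0.41, 0.39], [-0.47, 0.37, -0.49]]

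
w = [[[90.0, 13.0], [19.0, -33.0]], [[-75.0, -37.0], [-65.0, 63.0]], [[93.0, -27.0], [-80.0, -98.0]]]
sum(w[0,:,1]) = -20.0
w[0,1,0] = 19.0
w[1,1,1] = 63.0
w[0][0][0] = 90.0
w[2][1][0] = -80.0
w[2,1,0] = -80.0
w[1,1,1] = 63.0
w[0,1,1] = -33.0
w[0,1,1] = -33.0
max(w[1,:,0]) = -65.0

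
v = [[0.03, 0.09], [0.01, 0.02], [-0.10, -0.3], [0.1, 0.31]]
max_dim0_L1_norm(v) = 0.72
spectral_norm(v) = 0.46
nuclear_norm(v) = 0.47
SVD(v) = [[-0.2, -0.11], [-0.05, -0.82], [0.68, 0.36], [-0.7, 0.43]] @ diag([0.4643105375618477, 0.00396543932347635]) @ [[-0.31, -0.95], [-0.95, 0.31]]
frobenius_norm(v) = 0.46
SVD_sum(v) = [[0.03, 0.09], [0.01, 0.02], [-0.1, -0.30], [0.1, 0.31]] + [[0.0, -0.00], [0.00, -0.00], [-0.00, 0.0], [-0.0, 0.00]]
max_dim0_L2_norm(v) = 0.44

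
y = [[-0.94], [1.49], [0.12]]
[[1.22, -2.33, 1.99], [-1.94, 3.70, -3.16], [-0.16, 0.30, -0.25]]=y @ [[-1.3, 2.48, -2.12]]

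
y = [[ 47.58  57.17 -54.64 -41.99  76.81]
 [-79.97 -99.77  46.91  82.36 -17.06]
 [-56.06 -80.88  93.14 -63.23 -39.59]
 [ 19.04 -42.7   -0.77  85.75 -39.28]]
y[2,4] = -39.59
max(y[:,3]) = 85.75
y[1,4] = -17.06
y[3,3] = 85.75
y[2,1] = -80.88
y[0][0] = 47.58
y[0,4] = 76.81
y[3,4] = -39.28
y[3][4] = -39.28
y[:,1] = [57.17, -99.77, -80.88, -42.7]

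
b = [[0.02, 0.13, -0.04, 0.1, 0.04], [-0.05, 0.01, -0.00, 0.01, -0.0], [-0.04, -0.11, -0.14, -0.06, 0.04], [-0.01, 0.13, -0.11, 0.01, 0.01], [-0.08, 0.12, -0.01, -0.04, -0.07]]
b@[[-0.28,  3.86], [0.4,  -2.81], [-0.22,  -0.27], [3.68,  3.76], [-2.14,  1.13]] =[[0.34, 0.14], [0.05, -0.18], [-0.31, 0.01], [0.09, -0.33], [0.08, -0.87]]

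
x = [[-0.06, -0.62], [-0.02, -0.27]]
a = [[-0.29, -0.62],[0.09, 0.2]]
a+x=[[-0.35, -1.24], [0.07, -0.07]]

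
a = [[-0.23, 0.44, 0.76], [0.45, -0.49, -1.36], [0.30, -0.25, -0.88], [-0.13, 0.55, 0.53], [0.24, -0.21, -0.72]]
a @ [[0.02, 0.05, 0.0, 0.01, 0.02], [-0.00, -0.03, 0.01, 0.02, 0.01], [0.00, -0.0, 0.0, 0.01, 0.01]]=[[-0.0,-0.02,0.0,0.01,0.01],[0.01,0.04,-0.00,-0.02,-0.01],[0.01,0.02,-0.0,-0.01,-0.01],[-0.0,-0.02,0.01,0.02,0.01],[0.0,0.02,-0.0,-0.01,-0.0]]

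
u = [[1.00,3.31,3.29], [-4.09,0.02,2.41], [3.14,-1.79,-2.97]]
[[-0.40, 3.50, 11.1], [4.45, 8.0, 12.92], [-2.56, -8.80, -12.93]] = u @ [[-0.34, -1.79, -0.32], [-1.29, 1.33, -1.35], [1.28, 0.27, 4.83]]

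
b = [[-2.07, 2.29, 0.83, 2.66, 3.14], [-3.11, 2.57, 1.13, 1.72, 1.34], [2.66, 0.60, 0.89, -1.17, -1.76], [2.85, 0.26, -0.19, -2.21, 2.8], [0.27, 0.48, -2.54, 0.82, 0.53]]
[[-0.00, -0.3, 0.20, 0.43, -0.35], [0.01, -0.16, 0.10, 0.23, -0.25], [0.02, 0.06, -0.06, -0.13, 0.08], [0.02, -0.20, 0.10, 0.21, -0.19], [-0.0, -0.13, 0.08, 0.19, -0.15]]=b@[[-0.0, -0.02, 0.01, 0.02, -0.0],[0.01, -0.05, 0.02, 0.06, -0.08],[-0.0, 0.02, -0.01, -0.03, 0.03],[-0.01, -0.02, 0.02, 0.04, -0.00],[-0.00, -0.06, 0.04, 0.08, -0.06]]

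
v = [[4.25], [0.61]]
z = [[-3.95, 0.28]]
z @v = [[-16.62]]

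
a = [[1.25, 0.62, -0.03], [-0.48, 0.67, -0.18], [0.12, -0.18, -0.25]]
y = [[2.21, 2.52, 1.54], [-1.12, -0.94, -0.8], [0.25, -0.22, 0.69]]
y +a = [[3.46, 3.14, 1.51], [-1.60, -0.27, -0.98], [0.37, -0.40, 0.44]]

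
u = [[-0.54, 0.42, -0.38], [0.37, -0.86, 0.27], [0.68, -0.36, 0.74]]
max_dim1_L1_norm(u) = 1.78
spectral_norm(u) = 1.55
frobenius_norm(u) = 1.64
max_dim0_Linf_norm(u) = 0.86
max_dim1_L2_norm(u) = 1.07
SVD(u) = [[-0.5, -0.08, 0.86], [0.57, -0.78, 0.25], [0.65, 0.62, 0.44]] @ diag([1.552819570694785, 0.5294152849469334, 0.09935208569437615]) @ [[0.6,-0.60,0.53], [0.33,0.79,0.52], [-0.73,-0.14,0.67]]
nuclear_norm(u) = 2.18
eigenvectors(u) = [[-0.31, 0.82, 0.48], [0.11, 0.24, -0.80], [0.95, -0.51, -0.36]]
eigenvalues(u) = [0.48, -0.18, -0.96]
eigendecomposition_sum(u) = [[-0.13, 0.01, -0.20], [0.04, -0.00, 0.07], [0.39, -0.04, 0.61]] + [[-0.18, -0.09, -0.05], [-0.05, -0.03, -0.02], [0.12, 0.05, 0.03]] + [[-0.23,0.49,-0.13], [0.38,-0.83,0.22], [0.17,-0.37,0.10]]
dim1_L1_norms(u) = [1.34, 1.5, 1.78]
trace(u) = -0.66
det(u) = 0.08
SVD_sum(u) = [[-0.46, 0.47, -0.41], [0.52, -0.53, 0.47], [0.6, -0.61, 0.54]] + [[-0.01, -0.04, -0.02], [-0.14, -0.33, -0.22], [0.11, 0.26, 0.17]] + [[-0.06, -0.01, 0.06], [-0.02, -0.0, 0.02], [-0.03, -0.01, 0.03]]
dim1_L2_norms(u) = [0.78, 0.97, 1.07]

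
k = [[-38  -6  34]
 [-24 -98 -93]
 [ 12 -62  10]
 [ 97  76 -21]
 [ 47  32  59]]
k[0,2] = 34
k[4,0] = 47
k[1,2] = -93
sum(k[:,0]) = 94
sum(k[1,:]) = -215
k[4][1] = 32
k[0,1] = -6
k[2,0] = 12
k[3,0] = 97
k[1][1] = -98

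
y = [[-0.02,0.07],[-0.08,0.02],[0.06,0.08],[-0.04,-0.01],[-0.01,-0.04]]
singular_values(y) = [0.12, 0.1]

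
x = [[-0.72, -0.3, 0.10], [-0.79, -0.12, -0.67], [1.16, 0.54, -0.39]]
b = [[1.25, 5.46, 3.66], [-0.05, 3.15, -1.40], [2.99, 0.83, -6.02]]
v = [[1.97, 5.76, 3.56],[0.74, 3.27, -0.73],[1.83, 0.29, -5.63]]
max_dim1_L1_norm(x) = 2.09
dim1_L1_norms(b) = [10.37, 4.6, 9.84]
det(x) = 0.00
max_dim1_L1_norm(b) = 10.37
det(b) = -81.37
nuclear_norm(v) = 14.57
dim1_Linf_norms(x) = [0.72, 0.79, 1.16]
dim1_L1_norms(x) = [1.12, 1.58, 2.09]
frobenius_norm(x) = 1.87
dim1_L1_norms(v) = [11.29, 4.74, 7.75]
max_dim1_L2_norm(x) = 1.34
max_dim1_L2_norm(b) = 6.77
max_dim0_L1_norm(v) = 9.92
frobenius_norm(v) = 9.83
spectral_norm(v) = 7.87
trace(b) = -1.62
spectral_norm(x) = 1.69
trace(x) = -1.23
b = x + v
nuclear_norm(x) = 2.49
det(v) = -40.09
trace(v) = -0.39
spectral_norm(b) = 7.69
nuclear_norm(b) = 15.72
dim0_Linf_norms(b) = [2.99, 5.46, 6.02]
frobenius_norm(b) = 10.13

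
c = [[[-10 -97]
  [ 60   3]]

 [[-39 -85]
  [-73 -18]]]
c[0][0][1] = -97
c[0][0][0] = -10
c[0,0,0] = -10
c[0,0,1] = -97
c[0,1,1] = 3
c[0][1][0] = 60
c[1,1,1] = -18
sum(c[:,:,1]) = -197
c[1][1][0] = -73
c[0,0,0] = -10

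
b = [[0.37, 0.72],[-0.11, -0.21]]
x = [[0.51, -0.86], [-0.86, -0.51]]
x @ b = [[0.28, 0.55], [-0.26, -0.51]]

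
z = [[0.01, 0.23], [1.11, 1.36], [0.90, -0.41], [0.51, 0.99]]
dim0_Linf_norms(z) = [1.11, 1.36]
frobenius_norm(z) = 2.31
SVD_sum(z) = [[0.12, 0.15], [1.10, 1.37], [0.15, 0.19], [0.68, 0.85]] + [[-0.11, 0.08], [0.01, -0.01], [0.75, -0.6], [-0.17, 0.14]]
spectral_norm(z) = 2.09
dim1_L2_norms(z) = [0.23, 1.76, 0.99, 1.11]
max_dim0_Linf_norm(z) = 1.36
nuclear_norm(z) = 3.08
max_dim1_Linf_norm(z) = 1.36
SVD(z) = [[-0.09, -0.14],  [-0.84, 0.02],  [-0.12, 0.97],  [-0.52, -0.22]] @ diag([2.089558461029324, 0.9933506117885893]) @ [[-0.62, -0.78], [0.78, -0.62]]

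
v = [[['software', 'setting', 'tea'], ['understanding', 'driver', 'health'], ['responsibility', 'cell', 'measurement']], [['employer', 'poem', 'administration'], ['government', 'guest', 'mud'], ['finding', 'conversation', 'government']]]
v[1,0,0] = 'employer'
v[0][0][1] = 'setting'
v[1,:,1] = ['poem', 'guest', 'conversation']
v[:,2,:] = [['responsibility', 'cell', 'measurement'], ['finding', 'conversation', 'government']]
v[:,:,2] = [['tea', 'health', 'measurement'], ['administration', 'mud', 'government']]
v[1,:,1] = ['poem', 'guest', 'conversation']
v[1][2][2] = 'government'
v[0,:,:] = [['software', 'setting', 'tea'], ['understanding', 'driver', 'health'], ['responsibility', 'cell', 'measurement']]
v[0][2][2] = 'measurement'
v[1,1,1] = 'guest'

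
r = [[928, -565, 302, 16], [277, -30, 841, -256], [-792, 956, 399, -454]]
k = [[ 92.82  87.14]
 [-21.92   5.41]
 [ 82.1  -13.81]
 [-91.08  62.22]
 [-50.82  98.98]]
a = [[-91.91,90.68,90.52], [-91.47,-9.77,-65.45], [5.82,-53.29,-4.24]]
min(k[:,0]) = -91.08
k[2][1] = -13.81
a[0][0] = -91.91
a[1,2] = -65.45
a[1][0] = -91.47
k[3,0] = -91.08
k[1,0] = -21.92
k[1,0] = -21.92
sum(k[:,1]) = 239.94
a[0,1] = 90.68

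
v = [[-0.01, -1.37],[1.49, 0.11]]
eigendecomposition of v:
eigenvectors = [[0.03-0.69j, (0.03+0.69j)], [(-0.72+0j), (-0.72-0j)]]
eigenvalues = [(0.05+1.43j), (0.05-1.43j)]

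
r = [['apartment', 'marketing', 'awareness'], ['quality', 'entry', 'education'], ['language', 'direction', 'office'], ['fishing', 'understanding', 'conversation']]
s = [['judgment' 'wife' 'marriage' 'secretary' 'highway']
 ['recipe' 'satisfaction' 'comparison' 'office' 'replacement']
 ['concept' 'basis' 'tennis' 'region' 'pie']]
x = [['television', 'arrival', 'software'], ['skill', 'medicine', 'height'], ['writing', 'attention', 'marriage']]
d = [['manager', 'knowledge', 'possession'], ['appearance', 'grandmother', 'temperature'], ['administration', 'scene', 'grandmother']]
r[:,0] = ['apartment', 'quality', 'language', 'fishing']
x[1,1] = 'medicine'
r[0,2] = 'awareness'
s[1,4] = 'replacement'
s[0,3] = 'secretary'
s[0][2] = 'marriage'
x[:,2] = ['software', 'height', 'marriage']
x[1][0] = 'skill'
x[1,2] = 'height'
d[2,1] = 'scene'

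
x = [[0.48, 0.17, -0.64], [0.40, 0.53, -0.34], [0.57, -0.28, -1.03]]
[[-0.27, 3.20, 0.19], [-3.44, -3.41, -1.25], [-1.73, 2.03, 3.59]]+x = [[0.21, 3.37, -0.45], [-3.04, -2.88, -1.59], [-1.16, 1.75, 2.56]]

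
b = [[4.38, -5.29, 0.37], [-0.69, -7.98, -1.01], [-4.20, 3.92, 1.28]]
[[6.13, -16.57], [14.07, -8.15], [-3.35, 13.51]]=b@[[-0.73, -2.19],[-1.74, 1.28],[0.32, -0.55]]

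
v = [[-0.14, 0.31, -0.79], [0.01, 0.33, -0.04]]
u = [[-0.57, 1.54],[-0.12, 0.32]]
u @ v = [[0.1, 0.33, 0.39], [0.02, 0.07, 0.08]]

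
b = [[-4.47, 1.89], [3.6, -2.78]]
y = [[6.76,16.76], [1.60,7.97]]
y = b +[[11.23,14.87], [-2.00,10.75]]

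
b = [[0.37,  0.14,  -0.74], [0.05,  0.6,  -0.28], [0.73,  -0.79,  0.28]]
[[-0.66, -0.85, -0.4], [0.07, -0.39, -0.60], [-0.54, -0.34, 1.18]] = b@[[-0.47,-1.00,0.57], [0.51,-0.28,-0.72], [0.75,0.60,0.69]]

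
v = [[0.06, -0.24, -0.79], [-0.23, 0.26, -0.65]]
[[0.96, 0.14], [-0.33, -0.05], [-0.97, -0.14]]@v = [[0.03,-0.19,-0.85], [-0.01,0.07,0.29], [-0.03,0.20,0.86]]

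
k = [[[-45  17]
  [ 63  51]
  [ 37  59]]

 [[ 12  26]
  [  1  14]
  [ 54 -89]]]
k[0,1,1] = 51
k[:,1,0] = [63, 1]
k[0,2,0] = 37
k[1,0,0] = 12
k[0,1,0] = 63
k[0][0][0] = -45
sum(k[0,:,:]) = 182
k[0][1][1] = 51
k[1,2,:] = [54, -89]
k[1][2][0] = 54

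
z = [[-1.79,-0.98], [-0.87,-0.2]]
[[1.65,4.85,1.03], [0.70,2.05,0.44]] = z @ [[-0.72, -2.11, -0.45], [-0.37, -1.09, -0.23]]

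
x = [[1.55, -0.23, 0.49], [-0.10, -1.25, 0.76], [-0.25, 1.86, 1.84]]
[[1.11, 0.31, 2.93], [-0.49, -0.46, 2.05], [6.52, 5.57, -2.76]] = x@[[0.32, -0.11, 1.56], [1.58, 1.37, -1.58], [1.99, 1.63, 0.31]]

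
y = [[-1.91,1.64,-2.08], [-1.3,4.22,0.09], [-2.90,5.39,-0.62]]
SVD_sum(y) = [[-1.17, 2.29, -0.36], [-1.93, 3.79, -0.6], [-2.77, 5.42, -0.86]] + [[-0.83, -0.69, -1.65], [0.42, 0.35, 0.84], [0.06, 0.05, 0.11]] + [[0.09, 0.04, -0.06], [0.21, 0.09, -0.14], [-0.19, -0.08, 0.13]]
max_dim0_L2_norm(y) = 7.04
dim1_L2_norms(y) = [3.27, 4.42, 6.15]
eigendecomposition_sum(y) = [[0.11, -0.42, -0.05], [-1.00, 3.82, 0.48], [-1.12, 4.29, 0.53]] + [[-2.16, 1.76, -1.78], [-0.36, 0.29, -0.29], [-1.66, 1.35, -1.37]] + [[0.14, 0.3, -0.25], [0.05, 0.11, -0.09], [-0.12, -0.25, 0.21]]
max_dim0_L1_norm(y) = 11.25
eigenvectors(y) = [[0.07, -0.79, -0.73], [-0.66, -0.13, -0.27], [-0.74, -0.60, 0.62]]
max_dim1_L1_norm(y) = 8.91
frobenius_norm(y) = 8.25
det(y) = -6.71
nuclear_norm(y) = 10.53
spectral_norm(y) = 7.93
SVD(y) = [[-0.33, 0.89, -0.32],[-0.54, -0.45, -0.71],[-0.77, -0.06, 0.63]] @ diag([7.934525194774806, 2.216993019214408, 0.38125042457473984]) @ [[0.45, -0.88, 0.14], [-0.42, -0.35, -0.84], [-0.79, -0.32, 0.53]]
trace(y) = 1.69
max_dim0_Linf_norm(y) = 5.39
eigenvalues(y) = [4.46, -3.24, 0.46]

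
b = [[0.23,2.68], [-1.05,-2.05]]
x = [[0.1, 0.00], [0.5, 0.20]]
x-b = [[-0.13, -2.68], [1.55, 2.25]]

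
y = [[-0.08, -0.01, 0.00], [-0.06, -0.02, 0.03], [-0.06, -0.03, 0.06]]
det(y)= 0.000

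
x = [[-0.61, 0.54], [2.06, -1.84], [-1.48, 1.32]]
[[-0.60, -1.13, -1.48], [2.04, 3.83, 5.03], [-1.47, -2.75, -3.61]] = x @ [[-0.49, 0.42, 1.14],[-1.66, -1.61, -1.46]]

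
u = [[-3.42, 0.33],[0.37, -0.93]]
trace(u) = -4.35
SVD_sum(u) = [[-3.4,  0.45], [0.49,  -0.06]] + [[-0.02, -0.12], [-0.12, -0.87]]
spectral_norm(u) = 3.47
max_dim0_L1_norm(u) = 3.79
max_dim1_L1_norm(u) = 3.75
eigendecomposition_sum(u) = [[-3.40, 0.44], [0.5, -0.06]] + [[-0.02, -0.11], [-0.13, -0.87]]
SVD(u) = [[-0.99, 0.14], [0.14, 0.99]] @ diag([3.4683533332393184, 0.8818305709192179]) @ [[0.99, -0.13], [-0.13, -0.99]]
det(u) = 3.06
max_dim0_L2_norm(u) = 3.44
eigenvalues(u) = [-3.47, -0.88]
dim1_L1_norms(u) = [3.75, 1.3]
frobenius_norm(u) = 3.58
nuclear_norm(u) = 4.35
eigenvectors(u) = [[-0.99,  -0.13], [0.14,  -0.99]]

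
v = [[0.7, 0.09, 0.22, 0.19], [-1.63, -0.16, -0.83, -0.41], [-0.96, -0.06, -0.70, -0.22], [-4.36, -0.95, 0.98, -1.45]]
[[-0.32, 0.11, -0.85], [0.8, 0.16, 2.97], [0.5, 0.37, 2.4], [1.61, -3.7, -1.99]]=v @ [[-0.66,0.75,-0.62], [-0.18,0.54,-0.86], [-0.09,-1.31,-3.05], [0.93,-0.94,1.74]]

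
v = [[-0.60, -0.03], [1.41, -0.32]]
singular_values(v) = [1.56, 0.15]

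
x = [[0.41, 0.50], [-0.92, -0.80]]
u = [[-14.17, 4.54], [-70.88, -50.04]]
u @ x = [[-9.99, -10.72], [16.98, 4.59]]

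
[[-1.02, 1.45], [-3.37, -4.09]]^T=[[-1.02, -3.37], [1.45, -4.09]]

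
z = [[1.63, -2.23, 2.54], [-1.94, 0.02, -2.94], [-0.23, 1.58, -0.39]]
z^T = [[1.63, -1.94, -0.23],[-2.23, 0.02, 1.58],[2.54, -2.94, -0.39]]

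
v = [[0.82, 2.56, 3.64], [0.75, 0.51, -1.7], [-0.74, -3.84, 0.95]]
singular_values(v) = [5.07, 3.78, 0.66]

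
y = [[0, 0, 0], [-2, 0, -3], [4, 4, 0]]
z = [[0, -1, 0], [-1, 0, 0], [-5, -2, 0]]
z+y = [[0, -1, 0], [-3, 0, -3], [-1, 2, 0]]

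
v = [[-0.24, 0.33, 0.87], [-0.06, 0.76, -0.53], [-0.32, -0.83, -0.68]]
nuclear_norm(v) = 2.76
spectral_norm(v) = 1.38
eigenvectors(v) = [[-0.86+0.00j, (-0.86-0j), (0.06+0j)], [0.11-0.11j, 0.11+0.11j, (-0.9+0j)], [0.30-0.37j, 0.30+0.37j, 0.43+0.00j]]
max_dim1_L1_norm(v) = 1.83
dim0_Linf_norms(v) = [0.32, 0.83, 0.87]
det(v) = 0.53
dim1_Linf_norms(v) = [0.87, 0.76, 0.83]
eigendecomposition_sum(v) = [[-0.12+0.46j, 0.20+0.31j, (0.43+0.59j)], [-0.04-0.08j, (-0.07-0.02j), -0.13-0.02j], [-0.15-0.21j, -0.20-0.03j, -0.40-0.02j]] + [[-0.12-0.46j, (0.2-0.31j), (0.43-0.59j)],[-0.04+0.08j, (-0.07+0.02j), (-0.13+0.02j)],[(-0.15+0.21j), -0.20+0.03j, -0.40+0.02j]] + [[-0.00-0.00j,  -0.06-0.00j,  (0.02-0j)], [0.03+0.00j,  (0.89+0j),  (-0.27+0j)], [-0.01-0.00j,  (-0.42-0j),  0.13-0.00j]]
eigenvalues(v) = [(-0.59+0.42j), (-0.59-0.42j), (1.02+0j)]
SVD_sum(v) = [[0.06, 0.56, 0.64], [0.01, 0.07, 0.08], [-0.08, -0.71, -0.81]] + [[-0.03, -0.26, 0.24], [0.09, 0.68, -0.6], [-0.02, -0.14, 0.13]] + [[-0.27,0.03,-0.00], [-0.15,0.02,-0.0], [-0.23,0.03,-0.00]]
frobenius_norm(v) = 1.74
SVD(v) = [[-0.62, -0.36, -0.7], [-0.07, 0.91, -0.40], [0.78, -0.2, -0.59]] @ diag([1.378251863879907, 0.9961245003580361, 0.3838720874171682]) @ [[-0.07, -0.66, -0.75], [0.09, 0.74, -0.66], [0.99, -0.12, 0.01]]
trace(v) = -0.16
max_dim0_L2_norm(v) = 1.22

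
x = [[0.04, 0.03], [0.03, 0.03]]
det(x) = 0.00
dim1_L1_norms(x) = [0.07, 0.06]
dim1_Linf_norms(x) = [0.04, 0.03]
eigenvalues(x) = [0.07, 0.0]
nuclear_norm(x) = 0.07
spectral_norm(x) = 0.07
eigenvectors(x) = [[0.76,  -0.65], [0.65,  0.76]]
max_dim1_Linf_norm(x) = 0.04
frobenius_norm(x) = 0.07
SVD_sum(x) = [[0.04,0.03], [0.03,0.03]] + [[0.0, -0.00], [-0.0, 0.00]]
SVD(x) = [[-0.76, -0.65], [-0.65, 0.76]] @ diag([0.06541381265149109, 0.004586187348508908]) @ [[-0.76, -0.65],  [-0.65, 0.76]]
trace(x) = 0.07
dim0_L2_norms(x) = [0.05, 0.04]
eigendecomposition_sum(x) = [[0.04, 0.03], [0.03, 0.03]] + [[0.00, -0.0], [-0.0, 0.0]]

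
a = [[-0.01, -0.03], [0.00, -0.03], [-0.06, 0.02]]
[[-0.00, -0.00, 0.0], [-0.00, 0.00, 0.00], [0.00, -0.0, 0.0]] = a @ [[0.0,0.01,0.00], [0.01,-0.0,0.00]]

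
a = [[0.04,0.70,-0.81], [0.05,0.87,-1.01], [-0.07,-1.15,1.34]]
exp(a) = [[1.15,2.63,-3.06], [0.19,4.28,-3.81], [-0.26,-4.34,6.05]]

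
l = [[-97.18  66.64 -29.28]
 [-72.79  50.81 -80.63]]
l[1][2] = -80.63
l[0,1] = 66.64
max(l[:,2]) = -29.28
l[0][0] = -97.18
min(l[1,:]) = -80.63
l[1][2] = -80.63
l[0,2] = -29.28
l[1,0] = -72.79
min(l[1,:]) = -80.63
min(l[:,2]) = -80.63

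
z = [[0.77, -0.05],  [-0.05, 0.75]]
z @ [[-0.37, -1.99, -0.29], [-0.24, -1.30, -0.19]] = [[-0.27, -1.47, -0.21], [-0.16, -0.88, -0.13]]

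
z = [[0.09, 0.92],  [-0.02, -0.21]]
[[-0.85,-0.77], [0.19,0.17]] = z @ [[-1.11,-1.36], [-0.82,-0.7]]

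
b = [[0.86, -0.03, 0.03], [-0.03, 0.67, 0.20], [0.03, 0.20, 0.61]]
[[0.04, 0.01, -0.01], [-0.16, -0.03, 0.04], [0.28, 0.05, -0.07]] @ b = [[0.03, 0.0, -0.00],[-0.14, -0.01, 0.01],[0.24, 0.01, -0.02]]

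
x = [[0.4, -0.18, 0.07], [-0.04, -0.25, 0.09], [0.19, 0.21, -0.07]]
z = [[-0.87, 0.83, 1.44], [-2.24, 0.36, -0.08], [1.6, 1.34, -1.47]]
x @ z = [[0.17, 0.36, 0.49], [0.74, -0.0, -0.17], [-0.75, 0.14, 0.36]]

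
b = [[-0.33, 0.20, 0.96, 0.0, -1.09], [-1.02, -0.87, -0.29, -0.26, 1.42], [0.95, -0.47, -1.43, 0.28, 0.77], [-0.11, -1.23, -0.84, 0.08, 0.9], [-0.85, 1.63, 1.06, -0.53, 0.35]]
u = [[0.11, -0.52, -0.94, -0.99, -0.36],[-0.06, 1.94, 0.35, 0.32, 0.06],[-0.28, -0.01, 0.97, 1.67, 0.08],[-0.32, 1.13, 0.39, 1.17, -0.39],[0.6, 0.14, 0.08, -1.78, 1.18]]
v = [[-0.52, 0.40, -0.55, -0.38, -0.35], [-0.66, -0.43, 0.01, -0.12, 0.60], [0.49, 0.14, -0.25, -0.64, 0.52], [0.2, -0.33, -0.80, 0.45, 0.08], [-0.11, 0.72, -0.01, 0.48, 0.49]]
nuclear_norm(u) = 6.97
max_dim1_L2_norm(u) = 2.22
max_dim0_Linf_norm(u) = 1.94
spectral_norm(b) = 3.39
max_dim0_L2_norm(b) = 2.28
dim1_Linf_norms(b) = [1.09, 1.42, 1.43, 1.23, 1.63]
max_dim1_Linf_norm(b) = 1.63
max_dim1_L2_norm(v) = 1.0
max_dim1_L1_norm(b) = 4.42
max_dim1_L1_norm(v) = 2.2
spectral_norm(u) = 3.40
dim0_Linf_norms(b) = [1.02, 1.63, 1.43, 0.53, 1.42]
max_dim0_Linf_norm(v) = 0.8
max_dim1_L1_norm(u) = 3.78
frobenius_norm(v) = 2.24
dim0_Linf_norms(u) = [0.6, 1.94, 0.97, 1.78, 1.18]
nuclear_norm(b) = 6.96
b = u @ v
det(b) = -0.00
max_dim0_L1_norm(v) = 2.07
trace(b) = -2.20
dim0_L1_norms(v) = [1.98, 2.02, 1.62, 2.07, 2.04]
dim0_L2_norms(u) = [0.75, 2.31, 1.45, 2.9, 1.3]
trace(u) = 5.37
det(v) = -1.00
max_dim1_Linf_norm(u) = 1.94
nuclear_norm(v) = 5.00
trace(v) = -0.26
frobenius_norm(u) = 4.25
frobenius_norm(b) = 4.24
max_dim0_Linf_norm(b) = 1.63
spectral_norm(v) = 1.00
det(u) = 0.00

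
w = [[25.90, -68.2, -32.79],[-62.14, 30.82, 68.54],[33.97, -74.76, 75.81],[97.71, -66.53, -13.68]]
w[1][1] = 30.82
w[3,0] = 97.71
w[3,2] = -13.68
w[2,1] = -74.76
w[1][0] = -62.14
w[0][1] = -68.2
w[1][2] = 68.54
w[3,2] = -13.68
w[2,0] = 33.97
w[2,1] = -74.76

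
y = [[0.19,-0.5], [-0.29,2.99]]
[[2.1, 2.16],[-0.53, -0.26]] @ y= [[-0.23, 5.41], [-0.03, -0.51]]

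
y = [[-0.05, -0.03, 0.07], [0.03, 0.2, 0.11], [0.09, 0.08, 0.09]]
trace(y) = 0.24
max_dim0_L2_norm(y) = 0.22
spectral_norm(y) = 0.26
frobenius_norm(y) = 0.29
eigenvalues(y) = [0.25, -0.09, 0.08]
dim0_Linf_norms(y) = [0.09, 0.2, 0.11]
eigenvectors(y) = [[0.01, 0.88, 0.48], [0.9, 0.09, -0.64], [0.44, -0.47, 0.59]]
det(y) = -0.00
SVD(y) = [[-0.0, -0.98, 0.2], [0.86, -0.11, -0.50], [0.52, 0.17, 0.84]] @ diag([0.2649312659052556, 0.09179381924605981, 0.07270020009642665]) @ [[0.27, 0.8, 0.53], [0.67, 0.24, -0.71], [0.69, -0.55, 0.47]]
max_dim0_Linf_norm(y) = 0.2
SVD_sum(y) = [[-0.00, -0.0, -0.0], [0.06, 0.18, 0.12], [0.04, 0.11, 0.07]] + [[-0.06, -0.02, 0.06], [-0.01, -0.00, 0.01], [0.01, 0.00, -0.01]] + [[0.01, -0.01, 0.01], [-0.03, 0.02, -0.02], [0.04, -0.03, 0.03]]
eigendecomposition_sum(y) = [[0.0, 0.0, 0.0], [0.06, 0.18, 0.15], [0.03, 0.09, 0.07]] + [[-0.07,  -0.02,  0.04], [-0.01,  -0.0,  0.0], [0.04,  0.01,  -0.02]] + [[0.02, -0.02, 0.03], [-0.02, 0.02, -0.04], [0.02, -0.02, 0.04]]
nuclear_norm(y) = 0.43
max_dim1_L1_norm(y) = 0.34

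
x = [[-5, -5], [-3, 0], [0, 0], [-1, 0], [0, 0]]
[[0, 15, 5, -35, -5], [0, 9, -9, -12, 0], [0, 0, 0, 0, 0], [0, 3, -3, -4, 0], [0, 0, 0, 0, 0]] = x@[[0, -3, 3, 4, 0], [0, 0, -4, 3, 1]]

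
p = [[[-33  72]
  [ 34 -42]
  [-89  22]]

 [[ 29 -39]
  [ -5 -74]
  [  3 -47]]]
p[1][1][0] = -5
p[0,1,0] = 34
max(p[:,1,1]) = -42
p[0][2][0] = -89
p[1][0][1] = -39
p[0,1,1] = -42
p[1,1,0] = -5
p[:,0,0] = [-33, 29]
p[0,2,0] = -89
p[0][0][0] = -33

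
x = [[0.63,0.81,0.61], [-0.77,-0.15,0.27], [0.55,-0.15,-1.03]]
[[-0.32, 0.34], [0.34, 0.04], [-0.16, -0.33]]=x@[[-0.50,0.03],[0.09,0.16],[-0.12,0.31]]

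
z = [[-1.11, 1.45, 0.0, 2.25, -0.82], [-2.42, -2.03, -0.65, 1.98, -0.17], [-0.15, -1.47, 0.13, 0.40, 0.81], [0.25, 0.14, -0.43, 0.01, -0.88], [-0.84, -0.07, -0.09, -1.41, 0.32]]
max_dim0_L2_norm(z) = 3.34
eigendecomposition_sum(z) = [[(-0.57+1.02j), (0.59+0.63j), 0.23+0.19j, (0.95-0.99j), 0.10+0.04j],[(-1.2-1.06j), (-1.02+0.6j), (-0.32+0.25j), 1.04+1.57j, -0.08+0.12j],[-0.15-0.81j, -0.60-0.08j, (-0.21+0j), -0.08+0.96j, (-0.07+0.02j)],[0.11-0.10j, (-0.05-0.1j), -0.02-0.03j, (-0.16+0.08j), -0.01-0.01j],[-0.24+0.07j, -0.01+0.18j, 0.01+0.06j, 0.29-0.01j, (0.01+0.02j)]] + [[(-0.57-1.02j), 0.59-0.63j, (0.23-0.19j), 0.95+0.99j, 0.10-0.04j], [-1.20+1.06j, (-1.02-0.6j), (-0.32-0.25j), (1.04-1.57j), (-0.08-0.12j)], [-0.15+0.81j, -0.60+0.08j, (-0.21-0j), (-0.08-0.96j), (-0.07-0.02j)], [0.11+0.10j, (-0.05+0.1j), (-0.02+0.03j), (-0.16-0.08j), (-0.01+0.01j)], [(-0.24-0.07j), (-0.01-0.18j), 0.01-0.06j, 0.29+0.01j, 0.01-0.02j]] + [[(0.13-0j), 0.18-0.00j, -0.24-0.00j, 0.83+0.00j, -0.69-0.00j], [-0.01+0.00j, -0.01+0.00j, (0.01+0j), (-0.04-0j), 0.03+0.00j], [-0.06+0.00j, (-0.08+0j), (0.11+0j), (-0.38-0j), 0.32+0.00j], [0.11-0.00j, 0.16-0.00j, (-0.21-0j), 0.72+0.00j, (-0.6-0j)], [(-0.17+0j), (-0.24+0j), 0.31+0.00j, -1.09-0.00j, (0.91+0j)]] + [[-0.00-0.00j,0.00+0.00j,(-0-0j),(-0+0j),-0.00-0.00j], [-0.00-0.00j,0.00+0.00j,-0.00-0.00j,-0.00+0.00j,(-0-0j)], [0.00+0.00j,-0.00-0.00j,0j,0.00-0.00j,0j], [(-0-0j),0.00+0.00j,-0.00-0.00j,-0.00+0.00j,(-0-0j)], [-0.00-0.00j,0.00+0.00j,(-0-0j),-0.00+0.00j,(-0-0j)]] + [[(-0.1-0j), (0.1+0j), (-0.22-0j), (-0.48+0j), -0.32-0.00j], [(-0.01-0j), (0.01+0j), (-0.02-0j), (-0.05+0j), -0.04-0.00j], [0.20+0.00j, -0.19-0.00j, 0.44+0.00j, (0.94-0j), 0.63+0.00j], [-0.08-0.00j, (0.08+0j), (-0.18-0j), (-0.39+0j), (-0.26-0j)], [-0.19-0.00j, 0.18+0.00j, (-0.42-0j), (-0.9+0j), -0.60-0.00j]]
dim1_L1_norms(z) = [5.63, 7.25, 2.96, 1.71, 2.73]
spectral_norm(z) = 4.18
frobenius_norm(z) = 5.50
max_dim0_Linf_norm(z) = 2.42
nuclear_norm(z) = 9.84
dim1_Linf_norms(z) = [2.25, 2.42, 1.47, 0.88, 1.41]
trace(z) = -2.68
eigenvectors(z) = [[-0.12-0.53j,  -0.12+0.53j,  0.52+0.00j,  0.10+0.00j,  (0.33+0j)], [(0.74+0j),  (0.74-0j),  (-0.02+0j),  0.20+0.00j,  0.04+0.00j], [(0.3+0.23j),  (0.3-0.23j),  -0.24+0.00j,  -0.85+0.00j,  (-0.65+0j)], [(-0.01+0.07j),  (-0.01-0.07j),  (0.45+0j),  0.09+0.00j,  0.27+0.00j], [0.06-0.10j,  (0.06+0.1j),  (-0.68+0j),  0.47+0.00j,  (0.62+0j)]]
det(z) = -0.00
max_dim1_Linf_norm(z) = 2.42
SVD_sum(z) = [[-1.13, -0.61, -0.23, 1.32, -0.17], [-2.2, -1.20, -0.46, 2.57, -0.34], [-0.46, -0.25, -0.1, 0.54, -0.07], [0.03, 0.02, 0.01, -0.04, 0.01], [0.29, 0.16, 0.06, -0.34, 0.05]] + [[0.23,1.91,0.09,0.99,-0.89], [-0.1,-0.83,-0.04,-0.43,0.39], [-0.13,-1.10,-0.05,-0.57,0.51], [0.05,0.38,0.02,0.19,-0.17], [-0.08,-0.7,-0.03,-0.36,0.33]] + [[-0.13, 0.05, -0.03, -0.1, -0.03],[-0.18, 0.07, -0.04, -0.13, -0.04],[0.53, -0.22, 0.12, 0.39, 0.12],[-0.05, 0.02, -0.01, -0.04, -0.01],[-1.00, 0.41, -0.22, -0.73, -0.22]] + [[-0.08, 0.10, 0.17, 0.04, 0.27], [0.06, -0.07, -0.11, -0.03, -0.18], [-0.08, 0.10, 0.16, 0.04, 0.25], [0.22, -0.27, -0.44, -0.11, -0.7], [-0.05, 0.07, 0.11, 0.03, 0.17]] + [[-0.0, -0.00, 0.0, -0.0, -0.0], [0.00, 0.00, -0.00, 0.00, 0.0], [-0.00, -0.0, 0.00, -0.0, -0.00], [-0.00, -0.00, 0.00, -0.0, -0.0], [-0.00, -0.00, 0.00, -0.00, -0.0]]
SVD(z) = [[-0.44,-0.77,0.11,0.32,-0.31],[-0.87,0.33,0.16,-0.22,0.25],[-0.18,0.44,-0.46,0.31,-0.68],[0.01,-0.15,0.04,-0.84,-0.51],[0.12,0.28,0.87,0.20,-0.34]] @ diag([4.181601210319555, 3.0440356234747417, 1.542969137479061, 1.0737339773949048, 0.00016566716278059655]) @ [[0.6, 0.33, 0.13, -0.71, 0.09], [-0.10, -0.82, -0.04, -0.42, 0.38], [-0.74, 0.30, -0.17, -0.55, -0.16], [-0.24, 0.3, 0.49, 0.12, 0.77], [0.10, 0.20, -0.85, 0.09, 0.47]]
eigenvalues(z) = [(-1.94+1.73j), (-1.94-1.73j), (1.85+0j), 0j, (-0.65+0j)]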